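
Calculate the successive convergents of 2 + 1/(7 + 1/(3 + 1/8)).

2/1, 15/7, 47/22, 391/183

Using the convergent recurrence p_i = a_i*p_{i-1} + p_{i-2}, q_i = a_i*q_{i-1} + q_{i-2} with p_{-2}=0, p_{-1}=1, q_{-2}=1, q_{-1}=0:
  i=0: a_0=2, p_0 = 2*1 + 0 = 2, q_0 = 2*0 + 1 = 1.
  i=1: a_1=7, p_1 = 7*2 + 1 = 15, q_1 = 7*1 + 0 = 7.
  i=2: a_2=3, p_2 = 3*15 + 2 = 47, q_2 = 3*7 + 1 = 22.
  i=3: a_3=8, p_3 = 8*47 + 15 = 391, q_3 = 8*22 + 7 = 183.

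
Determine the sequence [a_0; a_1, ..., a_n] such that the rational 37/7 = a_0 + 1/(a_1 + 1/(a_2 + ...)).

[5; 3, 2]

Run the Euclidean algorithm on 37 and 7; the successive quotients are the partial quotients a_0, a_1, ... (each step inverts the fractional part left over by the previous one):
  37 = 5*7 + 2, so a_0 = 5.
  7 = 3*2 + 1, so a_1 = 3.
  2 = 2*1 + 0, so a_2 = 2.
The remainder reaches 0 after 3 divisions, so the expansion has 3 partial quotients, read off in order.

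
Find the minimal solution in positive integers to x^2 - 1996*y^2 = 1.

(x, y) = (40320199, 902490)

First expand sqrt(1996) as a continued fraction. With x_i = (sqrt(1996) + m_i)/d_i and (m_0, d_0) = (0, 1): a_0 = floor(sqrt(1996)) = 44, since 44^2 = 1936 <= 1996 < 2025 = 45^2.
Iterate m_{i+1} = d_i*a_i - m_i, d_{i+1} = (1996 - m_{i+1}^2)/d_i, a_{i+1} = floor((a_0 + m_{i+1})/d_{i+1}):
  m_1 = 1*44 - 0 = 44, d_1 = (1996 - 44^2)/1 = 60/1 = 60, a_1 = floor((44 + 44)/60) = 1.
  m_2 = 60*1 - 44 = 16, d_2 = (1996 - 16^2)/60 = 1740/60 = 29, a_2 = floor((44 + 16)/29) = 2.
  m_3 = 29*2 - 16 = 42, d_3 = (1996 - 42^2)/29 = 232/29 = 8, a_3 = floor((44 + 42)/8) = 10.
  m_4 = 8*10 - 42 = 38, d_4 = (1996 - 38^2)/8 = 552/8 = 69, a_4 = floor((44 + 38)/69) = 1.
  m_5 = 69*1 - 38 = 31, d_5 = (1996 - 31^2)/69 = 1035/69 = 15, a_5 = floor((44 + 31)/15) = 5.
  m_6 = 15*5 - 31 = 44, d_6 = (1996 - 44^2)/15 = 60/15 = 4, a_6 = floor((44 + 44)/4) = 22.
  m_7 = 4*22 - 44 = 44, d_7 = (1996 - 44^2)/4 = 60/4 = 15, a_7 = floor((44 + 44)/15) = 5.
  m_8 = 15*5 - 44 = 31, d_8 = (1996 - 31^2)/15 = 1035/15 = 69, a_8 = floor((44 + 31)/69) = 1.
  m_9 = 69*1 - 31 = 38, d_9 = (1996 - 38^2)/69 = 552/69 = 8, a_9 = floor((44 + 38)/8) = 10.
  m_10 = 8*10 - 38 = 42, d_10 = (1996 - 42^2)/8 = 232/8 = 29, a_10 = floor((44 + 42)/29) = 2.
  m_11 = 29*2 - 42 = 16, d_11 = (1996 - 16^2)/29 = 1740/29 = 60, a_11 = floor((44 + 16)/60) = 1.
  m_12 = 60*1 - 16 = 44, d_12 = (1996 - 44^2)/60 = 60/60 = 1, a_12 = floor((44 + 44)/1) = 88.
  m_13 = 1*88 - 44 = 44, d_13 = (1996 - 44^2)/1 = 60/1 = 60: (m_13, d_13) = (m_1, d_1) = (44, 60), so from here the quotients repeat a_1, ..., a_12; the period length is 12.
So sqrt(1996) = [44; (1, 2, 10, 1, 5, 22, 5, 1, 10, 2, 1, 88)] with period length k = 12.
k is even, so the fundamental solution of x^2 - 1996y^2 = 1 is (p_{k-1}, q_{k-1}) = (p_11, q_11); compute convergents through index 11.
Convergents (p_i = a_i*p_{i-1} + p_{i-2}, q_i = a_i*q_{i-1} + q_{i-2} with p_{-2}=0, p_{-1}=1, q_{-2}=1, q_{-1}=0):
  i=0: a_0=44, p_0 = 44*1 + 0 = 44, q_0 = 44*0 + 1 = 1.
  i=1: a_1=1, p_1 = 1*44 + 1 = 45, q_1 = 1*1 + 0 = 1.
  i=2: a_2=2, p_2 = 2*45 + 44 = 134, q_2 = 2*1 + 1 = 3.
  i=3: a_3=10, p_3 = 10*134 + 45 = 1385, q_3 = 10*3 + 1 = 31.
  i=4: a_4=1, p_4 = 1*1385 + 134 = 1519, q_4 = 1*31 + 3 = 34.
  i=5: a_5=5, p_5 = 5*1519 + 1385 = 8980, q_5 = 5*34 + 31 = 201.
  i=6: a_6=22, p_6 = 22*8980 + 1519 = 199079, q_6 = 22*201 + 34 = 4456.
  i=7: a_7=5, p_7 = 5*199079 + 8980 = 1004375, q_7 = 5*4456 + 201 = 22481.
  i=8: a_8=1, p_8 = 1*1004375 + 199079 = 1203454, q_8 = 1*22481 + 4456 = 26937.
  i=9: a_9=10, p_9 = 10*1203454 + 1004375 = 13038915, q_9 = 10*26937 + 22481 = 291851.
  i=10: a_10=2, p_10 = 2*13038915 + 1203454 = 27281284, q_10 = 2*291851 + 26937 = 610639.
  i=11: a_11=1, p_11 = 1*27281284 + 13038915 = 40320199, q_11 = 1*610639 + 291851 = 902490.
Check: 40320199^2 - 1996*902490^2 = 1625718447399601 - 1625718447399600 = 1, so (x, y) = (40320199, 902490) solves the equation, and by the theorem it is the least positive solution.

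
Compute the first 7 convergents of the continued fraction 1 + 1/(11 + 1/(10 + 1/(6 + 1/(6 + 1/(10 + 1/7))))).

Using the convergent recurrence p_i = a_i*p_{i-1} + p_{i-2}, q_i = a_i*q_{i-1} + q_{i-2} with p_{-2}=0, p_{-1}=1, q_{-2}=1, q_{-1}=0:
  i=0: a_0=1, p_0 = 1*1 + 0 = 1, q_0 = 1*0 + 1 = 1.
  i=1: a_1=11, p_1 = 11*1 + 1 = 12, q_1 = 11*1 + 0 = 11.
  i=2: a_2=10, p_2 = 10*12 + 1 = 121, q_2 = 10*11 + 1 = 111.
  i=3: a_3=6, p_3 = 6*121 + 12 = 738, q_3 = 6*111 + 11 = 677.
  i=4: a_4=6, p_4 = 6*738 + 121 = 4549, q_4 = 6*677 + 111 = 4173.
  i=5: a_5=10, p_5 = 10*4549 + 738 = 46228, q_5 = 10*4173 + 677 = 42407.
  i=6: a_6=7, p_6 = 7*46228 + 4549 = 328145, q_6 = 7*42407 + 4173 = 301022.

1/1, 12/11, 121/111, 738/677, 4549/4173, 46228/42407, 328145/301022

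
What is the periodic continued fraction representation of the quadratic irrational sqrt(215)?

[14; (1, 1, 1, 28)]

Write x_i = (sqrt(215) + m_i)/d_i with (m_0, d_0) = (0, 1). a_0 = floor(sqrt(215)) = 14, since 14^2 = 196 <= 215 < 225 = 15^2.
Iterate m_{i+1} = d_i*a_i - m_i, d_{i+1} = (215 - m_{i+1}^2)/d_i, a_{i+1} = floor((a_0 + m_{i+1})/d_{i+1}):
  m_1 = 1*14 - 0 = 14, d_1 = (215 - 14^2)/1 = 19/1 = 19, a_1 = floor((14 + 14)/19) = 1.
  m_2 = 19*1 - 14 = 5, d_2 = (215 - 5^2)/19 = 190/19 = 10, a_2 = floor((14 + 5)/10) = 1.
  m_3 = 10*1 - 5 = 5, d_3 = (215 - 5^2)/10 = 190/10 = 19, a_3 = floor((14 + 5)/19) = 1.
  m_4 = 19*1 - 5 = 14, d_4 = (215 - 14^2)/19 = 19/19 = 1, a_4 = floor((14 + 14)/1) = 28.
  m_5 = 1*28 - 14 = 14, d_5 = (215 - 14^2)/1 = 19/1 = 19: (m_5, d_5) = (m_1, d_1) = (14, 19), so from here the quotients repeat a_1, ..., a_4; the period length is 4.
Hence the expansion of sqrt(215) is a_0 = 14 followed by the repeating block 1, 1, 1, 28 (period 4).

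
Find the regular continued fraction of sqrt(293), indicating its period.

[17; (8, 1, 1, 8, 34)]

Write x_i = (sqrt(293) + m_i)/d_i with (m_0, d_0) = (0, 1). a_0 = floor(sqrt(293)) = 17, since 17^2 = 289 <= 293 < 324 = 18^2.
Iterate m_{i+1} = d_i*a_i - m_i, d_{i+1} = (293 - m_{i+1}^2)/d_i, a_{i+1} = floor((a_0 + m_{i+1})/d_{i+1}):
  m_1 = 1*17 - 0 = 17, d_1 = (293 - 17^2)/1 = 4/1 = 4, a_1 = floor((17 + 17)/4) = 8.
  m_2 = 4*8 - 17 = 15, d_2 = (293 - 15^2)/4 = 68/4 = 17, a_2 = floor((17 + 15)/17) = 1.
  m_3 = 17*1 - 15 = 2, d_3 = (293 - 2^2)/17 = 289/17 = 17, a_3 = floor((17 + 2)/17) = 1.
  m_4 = 17*1 - 2 = 15, d_4 = (293 - 15^2)/17 = 68/17 = 4, a_4 = floor((17 + 15)/4) = 8.
  m_5 = 4*8 - 15 = 17, d_5 = (293 - 17^2)/4 = 4/4 = 1, a_5 = floor((17 + 17)/1) = 34.
  m_6 = 1*34 - 17 = 17, d_6 = (293 - 17^2)/1 = 4/1 = 4: (m_6, d_6) = (m_1, d_1) = (17, 4), so from here the quotients repeat a_1, ..., a_5; the period length is 5.
Hence the expansion of sqrt(293) is a_0 = 17 followed by the repeating block 8, 1, 1, 8, 34 (period 5).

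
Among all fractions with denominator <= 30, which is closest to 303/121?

Expand x = 303/121 as a continued fraction with the Euclidean algorithm:
  303 = 2*121 + 61, so a_0 = 2.
  121 = 1*61 + 60, so a_1 = 1.
  61 = 1*60 + 1, so a_2 = 1.
  60 = 60*1 + 0, so a_3 = 60.
so x = [2; 1, 1, 60].
Convergents (p_i = a_i*p_{i-1} + p_{i-2}, q_i = a_i*q_{i-1} + q_{i-2} with p_{-2}=0, p_{-1}=1, q_{-2}=1, q_{-1}=0), until the denominator exceeds 30:
  i=0: a_0=2, p_0 = 2*1 + 0 = 2, q_0 = 2*0 + 1 = 1.
  i=1: a_1=1, p_1 = 1*2 + 1 = 3, q_1 = 1*1 + 0 = 1.
  i=2: a_2=1, p_2 = 1*3 + 2 = 5, q_2 = 1*1 + 1 = 2.
  i=3: a_3=60, p_3 = 60*5 + 3 = 303, q_3 = 60*2 + 1 = 121.
q_3 = 121 > 30, so the last convergent with denominator <= 30 is p_2/q_2 = 5/2.
The closest fraction with denominator <= 30 is either p_2/q_2 or the intermediate fraction (k*p_2 + p_1)/(k*q_2 + q_1) with the largest k >= 1 whose denominator stays <= 30; these approach x as k grows, and every other convergent or intermediate fraction in range is farther away.
Largest k: floor((30 - q_1)/q_2) = floor((30 - 1)/2) = 14.
That gives (14*5 + 3)/(14*2 + 1) = 73/29.
Compare the errors: |x - 5/2| = |303*2 - 5*121|/(121*2) = 1/242, and |x - 73/29| = |303*29 - 73*121|/(121*29) = 46/3509.
Cross-multiplying, 1*3509 = 3509 < 11132 = 46*242, so 1/242 is smaller: the convergent 5/2 is closer to x than 73/29.

5/2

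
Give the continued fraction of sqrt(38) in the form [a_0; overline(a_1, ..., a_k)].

Write x_i = (sqrt(38) + m_i)/d_i with (m_0, d_0) = (0, 1). a_0 = floor(sqrt(38)) = 6, since 6^2 = 36 <= 38 < 49 = 7^2.
Iterate m_{i+1} = d_i*a_i - m_i, d_{i+1} = (38 - m_{i+1}^2)/d_i, a_{i+1} = floor((a_0 + m_{i+1})/d_{i+1}):
  m_1 = 1*6 - 0 = 6, d_1 = (38 - 6^2)/1 = 2/1 = 2, a_1 = floor((6 + 6)/2) = 6.
  m_2 = 2*6 - 6 = 6, d_2 = (38 - 6^2)/2 = 2/2 = 1, a_2 = floor((6 + 6)/1) = 12.
  m_3 = 1*12 - 6 = 6, d_3 = (38 - 6^2)/1 = 2/1 = 2: (m_3, d_3) = (m_1, d_1) = (6, 2), so from here the quotients repeat a_1, a_2; the period length is 2.
Hence the expansion of sqrt(38) is a_0 = 6 followed by the repeating block 6, 12 (period 2).

[6; overline(6, 12)]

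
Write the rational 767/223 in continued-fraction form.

[3; 2, 3, 1, 1, 1, 2, 3]

Run the Euclidean algorithm on 767 and 223; the successive quotients are the partial quotients a_0, a_1, ... (each step inverts the fractional part left over by the previous one):
  767 = 3*223 + 98, so a_0 = 3.
  223 = 2*98 + 27, so a_1 = 2.
  98 = 3*27 + 17, so a_2 = 3.
  27 = 1*17 + 10, so a_3 = 1.
  17 = 1*10 + 7, so a_4 = 1.
  10 = 1*7 + 3, so a_5 = 1.
  7 = 2*3 + 1, so a_6 = 2.
  3 = 3*1 + 0, so a_7 = 3.
The remainder reaches 0 after 8 divisions, so the expansion has 8 partial quotients, read off in order.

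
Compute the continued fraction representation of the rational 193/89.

[2; 5, 1, 14]

Run the Euclidean algorithm on 193 and 89; the successive quotients are the partial quotients a_0, a_1, ... (each step inverts the fractional part left over by the previous one):
  193 = 2*89 + 15, so a_0 = 2.
  89 = 5*15 + 14, so a_1 = 5.
  15 = 1*14 + 1, so a_2 = 1.
  14 = 14*1 + 0, so a_3 = 14.
The remainder reaches 0 after 4 divisions, so the expansion has 4 partial quotients, read off in order.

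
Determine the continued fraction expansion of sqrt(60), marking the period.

[7; (1, 2, 1, 14)]

Write x_i = (sqrt(60) + m_i)/d_i with (m_0, d_0) = (0, 1). a_0 = floor(sqrt(60)) = 7, since 7^2 = 49 <= 60 < 64 = 8^2.
Iterate m_{i+1} = d_i*a_i - m_i, d_{i+1} = (60 - m_{i+1}^2)/d_i, a_{i+1} = floor((a_0 + m_{i+1})/d_{i+1}):
  m_1 = 1*7 - 0 = 7, d_1 = (60 - 7^2)/1 = 11/1 = 11, a_1 = floor((7 + 7)/11) = 1.
  m_2 = 11*1 - 7 = 4, d_2 = (60 - 4^2)/11 = 44/11 = 4, a_2 = floor((7 + 4)/4) = 2.
  m_3 = 4*2 - 4 = 4, d_3 = (60 - 4^2)/4 = 44/4 = 11, a_3 = floor((7 + 4)/11) = 1.
  m_4 = 11*1 - 4 = 7, d_4 = (60 - 7^2)/11 = 11/11 = 1, a_4 = floor((7 + 7)/1) = 14.
  m_5 = 1*14 - 7 = 7, d_5 = (60 - 7^2)/1 = 11/1 = 11: (m_5, d_5) = (m_1, d_1) = (7, 11), so from here the quotients repeat a_1, ..., a_4; the period length is 4.
Hence the expansion of sqrt(60) is a_0 = 7 followed by the repeating block 1, 2, 1, 14 (period 4).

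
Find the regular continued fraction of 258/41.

Run the Euclidean algorithm on 258 and 41; the successive quotients are the partial quotients a_0, a_1, ... (each step inverts the fractional part left over by the previous one):
  258 = 6*41 + 12, so a_0 = 6.
  41 = 3*12 + 5, so a_1 = 3.
  12 = 2*5 + 2, so a_2 = 2.
  5 = 2*2 + 1, so a_3 = 2.
  2 = 2*1 + 0, so a_4 = 2.
The remainder reaches 0 after 5 divisions, so the expansion has 5 partial quotients, read off in order.

[6; 3, 2, 2, 2]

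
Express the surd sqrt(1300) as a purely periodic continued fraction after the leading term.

Write x_i = (sqrt(1300) + m_i)/d_i with (m_0, d_0) = (0, 1). a_0 = floor(sqrt(1300)) = 36, since 36^2 = 1296 <= 1300 < 1369 = 37^2.
Iterate m_{i+1} = d_i*a_i - m_i, d_{i+1} = (1300 - m_{i+1}^2)/d_i, a_{i+1} = floor((a_0 + m_{i+1})/d_{i+1}):
  m_1 = 1*36 - 0 = 36, d_1 = (1300 - 36^2)/1 = 4/1 = 4, a_1 = floor((36 + 36)/4) = 18.
  m_2 = 4*18 - 36 = 36, d_2 = (1300 - 36^2)/4 = 4/4 = 1, a_2 = floor((36 + 36)/1) = 72.
  m_3 = 1*72 - 36 = 36, d_3 = (1300 - 36^2)/1 = 4/1 = 4: (m_3, d_3) = (m_1, d_1) = (36, 4), so from here the quotients repeat a_1, a_2; the period length is 2.
Hence the expansion of sqrt(1300) is a_0 = 36 followed by the repeating block 18, 72 (period 2).

[36; (18, 72)]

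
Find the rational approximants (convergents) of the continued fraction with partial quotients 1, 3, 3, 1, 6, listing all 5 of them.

1/1, 4/3, 13/10, 17/13, 115/88

Using the convergent recurrence p_i = a_i*p_{i-1} + p_{i-2}, q_i = a_i*q_{i-1} + q_{i-2} with p_{-2}=0, p_{-1}=1, q_{-2}=1, q_{-1}=0:
  i=0: a_0=1, p_0 = 1*1 + 0 = 1, q_0 = 1*0 + 1 = 1.
  i=1: a_1=3, p_1 = 3*1 + 1 = 4, q_1 = 3*1 + 0 = 3.
  i=2: a_2=3, p_2 = 3*4 + 1 = 13, q_2 = 3*3 + 1 = 10.
  i=3: a_3=1, p_3 = 1*13 + 4 = 17, q_3 = 1*10 + 3 = 13.
  i=4: a_4=6, p_4 = 6*17 + 13 = 115, q_4 = 6*13 + 10 = 88.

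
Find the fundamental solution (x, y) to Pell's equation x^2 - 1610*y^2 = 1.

First expand sqrt(1610) as a continued fraction. With x_i = (sqrt(1610) + m_i)/d_i and (m_0, d_0) = (0, 1): a_0 = floor(sqrt(1610)) = 40, since 40^2 = 1600 <= 1610 < 1681 = 41^2.
Iterate m_{i+1} = d_i*a_i - m_i, d_{i+1} = (1610 - m_{i+1}^2)/d_i, a_{i+1} = floor((a_0 + m_{i+1})/d_{i+1}):
  m_1 = 1*40 - 0 = 40, d_1 = (1610 - 40^2)/1 = 10/1 = 10, a_1 = floor((40 + 40)/10) = 8.
  m_2 = 10*8 - 40 = 40, d_2 = (1610 - 40^2)/10 = 10/10 = 1, a_2 = floor((40 + 40)/1) = 80.
  m_3 = 1*80 - 40 = 40, d_3 = (1610 - 40^2)/1 = 10/1 = 10: (m_3, d_3) = (m_1, d_1) = (40, 10), so from here the quotients repeat a_1, a_2; the period length is 2.
So sqrt(1610) = [40; (8, 80)] with period length k = 2.
k is even, so the fundamental solution of x^2 - 1610y^2 = 1 is (p_{k-1}, q_{k-1}) = (p_1, q_1); compute convergents through index 1.
Convergents (p_i = a_i*p_{i-1} + p_{i-2}, q_i = a_i*q_{i-1} + q_{i-2} with p_{-2}=0, p_{-1}=1, q_{-2}=1, q_{-1}=0):
  i=0: a_0=40, p_0 = 40*1 + 0 = 40, q_0 = 40*0 + 1 = 1.
  i=1: a_1=8, p_1 = 8*40 + 1 = 321, q_1 = 8*1 + 0 = 8.
Check: 321^2 - 1610*8^2 = 103041 - 103040 = 1, so (x, y) = (321, 8) solves the equation, and by the theorem it is the least positive solution.

(x, y) = (321, 8)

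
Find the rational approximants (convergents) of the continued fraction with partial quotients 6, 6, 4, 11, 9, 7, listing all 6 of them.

6/1, 37/6, 154/25, 1731/281, 15733/2554, 111862/18159

Using the convergent recurrence p_i = a_i*p_{i-1} + p_{i-2}, q_i = a_i*q_{i-1} + q_{i-2} with p_{-2}=0, p_{-1}=1, q_{-2}=1, q_{-1}=0:
  i=0: a_0=6, p_0 = 6*1 + 0 = 6, q_0 = 6*0 + 1 = 1.
  i=1: a_1=6, p_1 = 6*6 + 1 = 37, q_1 = 6*1 + 0 = 6.
  i=2: a_2=4, p_2 = 4*37 + 6 = 154, q_2 = 4*6 + 1 = 25.
  i=3: a_3=11, p_3 = 11*154 + 37 = 1731, q_3 = 11*25 + 6 = 281.
  i=4: a_4=9, p_4 = 9*1731 + 154 = 15733, q_4 = 9*281 + 25 = 2554.
  i=5: a_5=7, p_5 = 7*15733 + 1731 = 111862, q_5 = 7*2554 + 281 = 18159.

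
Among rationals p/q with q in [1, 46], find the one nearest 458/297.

Expand x = 458/297 as a continued fraction with the Euclidean algorithm:
  458 = 1*297 + 161, so a_0 = 1.
  297 = 1*161 + 136, so a_1 = 1.
  161 = 1*136 + 25, so a_2 = 1.
  136 = 5*25 + 11, so a_3 = 5.
  25 = 2*11 + 3, so a_4 = 2.
  11 = 3*3 + 2, so a_5 = 3.
  3 = 1*2 + 1, so a_6 = 1.
  2 = 2*1 + 0, so a_7 = 2.
so x = [1; 1, 1, 5, 2, 3, 1, 2].
Convergents (p_i = a_i*p_{i-1} + p_{i-2}, q_i = a_i*q_{i-1} + q_{i-2} with p_{-2}=0, p_{-1}=1, q_{-2}=1, q_{-1}=0), until the denominator exceeds 46:
  i=0: a_0=1, p_0 = 1*1 + 0 = 1, q_0 = 1*0 + 1 = 1.
  i=1: a_1=1, p_1 = 1*1 + 1 = 2, q_1 = 1*1 + 0 = 1.
  i=2: a_2=1, p_2 = 1*2 + 1 = 3, q_2 = 1*1 + 1 = 2.
  i=3: a_3=5, p_3 = 5*3 + 2 = 17, q_3 = 5*2 + 1 = 11.
  i=4: a_4=2, p_4 = 2*17 + 3 = 37, q_4 = 2*11 + 2 = 24.
  i=5: a_5=3, p_5 = 3*37 + 17 = 128, q_5 = 3*24 + 11 = 83.
q_5 = 83 > 46, so the last convergent with denominator <= 46 is p_4/q_4 = 37/24.
The closest fraction with denominator <= 46 is either p_4/q_4 or the intermediate fraction (k*p_4 + p_3)/(k*q_4 + q_3) with the largest k >= 1 whose denominator stays <= 46; these approach x as k grows, and every other convergent or intermediate fraction in range is farther away.
Largest k: floor((46 - q_3)/q_4) = floor((46 - 11)/24) = 1.
That gives (1*37 + 17)/(1*24 + 11) = 54/35.
Compare the errors: |x - 37/24| = |458*24 - 37*297|/(297*24) = 3/7128, and |x - 54/35| = |458*35 - 54*297|/(297*35) = 8/10395.
Cross-multiplying, 3*10395 = 31185 < 57024 = 8*7128, so 3/7128 is smaller: the convergent 37/24 is closer to x than 54/35.

37/24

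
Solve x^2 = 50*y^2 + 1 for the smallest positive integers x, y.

(x, y) = (99, 14)

First expand sqrt(50) as a continued fraction. With x_i = (sqrt(50) + m_i)/d_i and (m_0, d_0) = (0, 1): a_0 = floor(sqrt(50)) = 7, since 7^2 = 49 <= 50 < 64 = 8^2.
Iterate m_{i+1} = d_i*a_i - m_i, d_{i+1} = (50 - m_{i+1}^2)/d_i, a_{i+1} = floor((a_0 + m_{i+1})/d_{i+1}):
  m_1 = 1*7 - 0 = 7, d_1 = (50 - 7^2)/1 = 1/1 = 1, a_1 = floor((7 + 7)/1) = 14.
  m_2 = 1*14 - 7 = 7, d_2 = (50 - 7^2)/1 = 1/1 = 1: (m_2, d_2) = (m_1, d_1) = (7, 1), so from here the quotient a_1 repeats; the period length is 1.
So sqrt(50) = [7; (14)] with period length k = 1.
k is odd, so (p_{k-1}, q_{k-1}) only solves x^2 - 50y^2 = -1 and the fundamental solution of x^2 - 50y^2 = 1 is (p_{2k-1}, q_{2k-1}) = (p_1, q_1); compute convergents through index 1, running through the period twice.
Convergents (p_i = a_i*p_{i-1} + p_{i-2}, q_i = a_i*q_{i-1} + q_{i-2} with p_{-2}=0, p_{-1}=1, q_{-2}=1, q_{-1}=0):
  i=0: a_0=7, p_0 = 7*1 + 0 = 7, q_0 = 7*0 + 1 = 1.
  i=1: a_1=14, p_1 = 14*7 + 1 = 99, q_1 = 14*1 + 0 = 14.
Indeed p_0^2 - 50*q_0^2 = 49 - 50 = -1, not +1.
Check: 99^2 - 50*14^2 = 9801 - 9800 = 1, so (x, y) = (99, 14) solves the equation, and by the theorem it is the least positive solution.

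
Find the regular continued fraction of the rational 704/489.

Run the Euclidean algorithm on 704 and 489; the successive quotients are the partial quotients a_0, a_1, ... (each step inverts the fractional part left over by the previous one):
  704 = 1*489 + 215, so a_0 = 1.
  489 = 2*215 + 59, so a_1 = 2.
  215 = 3*59 + 38, so a_2 = 3.
  59 = 1*38 + 21, so a_3 = 1.
  38 = 1*21 + 17, so a_4 = 1.
  21 = 1*17 + 4, so a_5 = 1.
  17 = 4*4 + 1, so a_6 = 4.
  4 = 4*1 + 0, so a_7 = 4.
The remainder reaches 0 after 8 divisions, so the expansion has 8 partial quotients, read off in order.

[1; 2, 3, 1, 1, 1, 4, 4]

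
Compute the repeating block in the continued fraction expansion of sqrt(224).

[14; (1, 28)]

Write x_i = (sqrt(224) + m_i)/d_i with (m_0, d_0) = (0, 1). a_0 = floor(sqrt(224)) = 14, since 14^2 = 196 <= 224 < 225 = 15^2.
Iterate m_{i+1} = d_i*a_i - m_i, d_{i+1} = (224 - m_{i+1}^2)/d_i, a_{i+1} = floor((a_0 + m_{i+1})/d_{i+1}):
  m_1 = 1*14 - 0 = 14, d_1 = (224 - 14^2)/1 = 28/1 = 28, a_1 = floor((14 + 14)/28) = 1.
  m_2 = 28*1 - 14 = 14, d_2 = (224 - 14^2)/28 = 28/28 = 1, a_2 = floor((14 + 14)/1) = 28.
  m_3 = 1*28 - 14 = 14, d_3 = (224 - 14^2)/1 = 28/1 = 28: (m_3, d_3) = (m_1, d_1) = (14, 28), so from here the quotients repeat a_1, a_2; the period length is 2.
Hence the expansion of sqrt(224) is a_0 = 14 followed by the repeating block 1, 28 (period 2).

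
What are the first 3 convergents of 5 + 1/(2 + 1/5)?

Using the convergent recurrence p_i = a_i*p_{i-1} + p_{i-2}, q_i = a_i*q_{i-1} + q_{i-2} with p_{-2}=0, p_{-1}=1, q_{-2}=1, q_{-1}=0:
  i=0: a_0=5, p_0 = 5*1 + 0 = 5, q_0 = 5*0 + 1 = 1.
  i=1: a_1=2, p_1 = 2*5 + 1 = 11, q_1 = 2*1 + 0 = 2.
  i=2: a_2=5, p_2 = 5*11 + 5 = 60, q_2 = 5*2 + 1 = 11.

5/1, 11/2, 60/11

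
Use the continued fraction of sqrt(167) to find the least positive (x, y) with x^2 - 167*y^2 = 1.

First expand sqrt(167) as a continued fraction. With x_i = (sqrt(167) + m_i)/d_i and (m_0, d_0) = (0, 1): a_0 = floor(sqrt(167)) = 12, since 12^2 = 144 <= 167 < 169 = 13^2.
Iterate m_{i+1} = d_i*a_i - m_i, d_{i+1} = (167 - m_{i+1}^2)/d_i, a_{i+1} = floor((a_0 + m_{i+1})/d_{i+1}):
  m_1 = 1*12 - 0 = 12, d_1 = (167 - 12^2)/1 = 23/1 = 23, a_1 = floor((12 + 12)/23) = 1.
  m_2 = 23*1 - 12 = 11, d_2 = (167 - 11^2)/23 = 46/23 = 2, a_2 = floor((12 + 11)/2) = 11.
  m_3 = 2*11 - 11 = 11, d_3 = (167 - 11^2)/2 = 46/2 = 23, a_3 = floor((12 + 11)/23) = 1.
  m_4 = 23*1 - 11 = 12, d_4 = (167 - 12^2)/23 = 23/23 = 1, a_4 = floor((12 + 12)/1) = 24.
  m_5 = 1*24 - 12 = 12, d_5 = (167 - 12^2)/1 = 23/1 = 23: (m_5, d_5) = (m_1, d_1) = (12, 23), so from here the quotients repeat a_1, ..., a_4; the period length is 4.
So sqrt(167) = [12; (1, 11, 1, 24)] with period length k = 4.
k is even, so the fundamental solution of x^2 - 167y^2 = 1 is (p_{k-1}, q_{k-1}) = (p_3, q_3); compute convergents through index 3.
Convergents (p_i = a_i*p_{i-1} + p_{i-2}, q_i = a_i*q_{i-1} + q_{i-2} with p_{-2}=0, p_{-1}=1, q_{-2}=1, q_{-1}=0):
  i=0: a_0=12, p_0 = 12*1 + 0 = 12, q_0 = 12*0 + 1 = 1.
  i=1: a_1=1, p_1 = 1*12 + 1 = 13, q_1 = 1*1 + 0 = 1.
  i=2: a_2=11, p_2 = 11*13 + 12 = 155, q_2 = 11*1 + 1 = 12.
  i=3: a_3=1, p_3 = 1*155 + 13 = 168, q_3 = 1*12 + 1 = 13.
Check: 168^2 - 167*13^2 = 28224 - 28223 = 1, so (x, y) = (168, 13) solves the equation, and by the theorem it is the least positive solution.

(x, y) = (168, 13)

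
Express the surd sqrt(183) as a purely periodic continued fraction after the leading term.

Write x_i = (sqrt(183) + m_i)/d_i with (m_0, d_0) = (0, 1). a_0 = floor(sqrt(183)) = 13, since 13^2 = 169 <= 183 < 196 = 14^2.
Iterate m_{i+1} = d_i*a_i - m_i, d_{i+1} = (183 - m_{i+1}^2)/d_i, a_{i+1} = floor((a_0 + m_{i+1})/d_{i+1}):
  m_1 = 1*13 - 0 = 13, d_1 = (183 - 13^2)/1 = 14/1 = 14, a_1 = floor((13 + 13)/14) = 1.
  m_2 = 14*1 - 13 = 1, d_2 = (183 - 1^2)/14 = 182/14 = 13, a_2 = floor((13 + 1)/13) = 1.
  m_3 = 13*1 - 1 = 12, d_3 = (183 - 12^2)/13 = 39/13 = 3, a_3 = floor((13 + 12)/3) = 8.
  m_4 = 3*8 - 12 = 12, d_4 = (183 - 12^2)/3 = 39/3 = 13, a_4 = floor((13 + 12)/13) = 1.
  m_5 = 13*1 - 12 = 1, d_5 = (183 - 1^2)/13 = 182/13 = 14, a_5 = floor((13 + 1)/14) = 1.
  m_6 = 14*1 - 1 = 13, d_6 = (183 - 13^2)/14 = 14/14 = 1, a_6 = floor((13 + 13)/1) = 26.
  m_7 = 1*26 - 13 = 13, d_7 = (183 - 13^2)/1 = 14/1 = 14: (m_7, d_7) = (m_1, d_1) = (13, 14), so from here the quotients repeat a_1, ..., a_6; the period length is 6.
Hence the expansion of sqrt(183) is a_0 = 13 followed by the repeating block 1, 1, 8, 1, 1, 26 (period 6).

[13; (1, 1, 8, 1, 1, 26)]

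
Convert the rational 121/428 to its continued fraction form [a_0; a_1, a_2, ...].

[0; 3, 1, 1, 6, 4, 2]

Run the Euclidean algorithm on 121 and 428; the successive quotients are the partial quotients a_0, a_1, ... (each step inverts the fractional part left over by the previous one):
  121 = 0*428 + 121, so a_0 = 0.
  428 = 3*121 + 65, so a_1 = 3.
  121 = 1*65 + 56, so a_2 = 1.
  65 = 1*56 + 9, so a_3 = 1.
  56 = 6*9 + 2, so a_4 = 6.
  9 = 4*2 + 1, so a_5 = 4.
  2 = 2*1 + 0, so a_6 = 2.
The remainder reaches 0 after 7 divisions, so the expansion has 7 partial quotients, read off in order.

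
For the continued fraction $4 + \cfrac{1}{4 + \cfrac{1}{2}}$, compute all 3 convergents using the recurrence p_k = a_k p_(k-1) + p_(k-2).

Using the convergent recurrence p_i = a_i*p_{i-1} + p_{i-2}, q_i = a_i*q_{i-1} + q_{i-2} with p_{-2}=0, p_{-1}=1, q_{-2}=1, q_{-1}=0:
  i=0: a_0=4, p_0 = 4*1 + 0 = 4, q_0 = 4*0 + 1 = 1.
  i=1: a_1=4, p_1 = 4*4 + 1 = 17, q_1 = 4*1 + 0 = 4.
  i=2: a_2=2, p_2 = 2*17 + 4 = 38, q_2 = 2*4 + 1 = 9.

4/1, 17/4, 38/9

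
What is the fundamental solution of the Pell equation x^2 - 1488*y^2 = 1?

(x, y) = (12151, 315)

First expand sqrt(1488) as a continued fraction. With x_i = (sqrt(1488) + m_i)/d_i and (m_0, d_0) = (0, 1): a_0 = floor(sqrt(1488)) = 38, since 38^2 = 1444 <= 1488 < 1521 = 39^2.
Iterate m_{i+1} = d_i*a_i - m_i, d_{i+1} = (1488 - m_{i+1}^2)/d_i, a_{i+1} = floor((a_0 + m_{i+1})/d_{i+1}):
  m_1 = 1*38 - 0 = 38, d_1 = (1488 - 38^2)/1 = 44/1 = 44, a_1 = floor((38 + 38)/44) = 1.
  m_2 = 44*1 - 38 = 6, d_2 = (1488 - 6^2)/44 = 1452/44 = 33, a_2 = floor((38 + 6)/33) = 1.
  m_3 = 33*1 - 6 = 27, d_3 = (1488 - 27^2)/33 = 759/33 = 23, a_3 = floor((38 + 27)/23) = 2.
  m_4 = 23*2 - 27 = 19, d_4 = (1488 - 19^2)/23 = 1127/23 = 49, a_4 = floor((38 + 19)/49) = 1.
  m_5 = 49*1 - 19 = 30, d_5 = (1488 - 30^2)/49 = 588/49 = 12, a_5 = floor((38 + 30)/12) = 5.
  m_6 = 12*5 - 30 = 30, d_6 = (1488 - 30^2)/12 = 588/12 = 49, a_6 = floor((38 + 30)/49) = 1.
  m_7 = 49*1 - 30 = 19, d_7 = (1488 - 19^2)/49 = 1127/49 = 23, a_7 = floor((38 + 19)/23) = 2.
  m_8 = 23*2 - 19 = 27, d_8 = (1488 - 27^2)/23 = 759/23 = 33, a_8 = floor((38 + 27)/33) = 1.
  m_9 = 33*1 - 27 = 6, d_9 = (1488 - 6^2)/33 = 1452/33 = 44, a_9 = floor((38 + 6)/44) = 1.
  m_10 = 44*1 - 6 = 38, d_10 = (1488 - 38^2)/44 = 44/44 = 1, a_10 = floor((38 + 38)/1) = 76.
  m_11 = 1*76 - 38 = 38, d_11 = (1488 - 38^2)/1 = 44/1 = 44: (m_11, d_11) = (m_1, d_1) = (38, 44), so from here the quotients repeat a_1, ..., a_10; the period length is 10.
So sqrt(1488) = [38; (1, 1, 2, 1, 5, 1, 2, 1, 1, 76)] with period length k = 10.
k is even, so the fundamental solution of x^2 - 1488y^2 = 1 is (p_{k-1}, q_{k-1}) = (p_9, q_9); compute convergents through index 9.
Convergents (p_i = a_i*p_{i-1} + p_{i-2}, q_i = a_i*q_{i-1} + q_{i-2} with p_{-2}=0, p_{-1}=1, q_{-2}=1, q_{-1}=0):
  i=0: a_0=38, p_0 = 38*1 + 0 = 38, q_0 = 38*0 + 1 = 1.
  i=1: a_1=1, p_1 = 1*38 + 1 = 39, q_1 = 1*1 + 0 = 1.
  i=2: a_2=1, p_2 = 1*39 + 38 = 77, q_2 = 1*1 + 1 = 2.
  i=3: a_3=2, p_3 = 2*77 + 39 = 193, q_3 = 2*2 + 1 = 5.
  i=4: a_4=1, p_4 = 1*193 + 77 = 270, q_4 = 1*5 + 2 = 7.
  i=5: a_5=5, p_5 = 5*270 + 193 = 1543, q_5 = 5*7 + 5 = 40.
  i=6: a_6=1, p_6 = 1*1543 + 270 = 1813, q_6 = 1*40 + 7 = 47.
  i=7: a_7=2, p_7 = 2*1813 + 1543 = 5169, q_7 = 2*47 + 40 = 134.
  i=8: a_8=1, p_8 = 1*5169 + 1813 = 6982, q_8 = 1*134 + 47 = 181.
  i=9: a_9=1, p_9 = 1*6982 + 5169 = 12151, q_9 = 1*181 + 134 = 315.
Check: 12151^2 - 1488*315^2 = 147646801 - 147646800 = 1, so (x, y) = (12151, 315) solves the equation, and by the theorem it is the least positive solution.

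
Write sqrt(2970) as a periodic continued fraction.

Write x_i = (sqrt(2970) + m_i)/d_i with (m_0, d_0) = (0, 1). a_0 = floor(sqrt(2970)) = 54, since 54^2 = 2916 <= 2970 < 3025 = 55^2.
Iterate m_{i+1} = d_i*a_i - m_i, d_{i+1} = (2970 - m_{i+1}^2)/d_i, a_{i+1} = floor((a_0 + m_{i+1})/d_{i+1}):
  m_1 = 1*54 - 0 = 54, d_1 = (2970 - 54^2)/1 = 54/1 = 54, a_1 = floor((54 + 54)/54) = 2.
  m_2 = 54*2 - 54 = 54, d_2 = (2970 - 54^2)/54 = 54/54 = 1, a_2 = floor((54 + 54)/1) = 108.
  m_3 = 1*108 - 54 = 54, d_3 = (2970 - 54^2)/1 = 54/1 = 54: (m_3, d_3) = (m_1, d_1) = (54, 54), so from here the quotients repeat a_1, a_2; the period length is 2.
Hence the expansion of sqrt(2970) is a_0 = 54 followed by the repeating block 2, 108 (period 2).

[54; (2, 108)]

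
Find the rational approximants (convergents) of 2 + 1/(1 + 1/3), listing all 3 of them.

2/1, 3/1, 11/4

Using the convergent recurrence p_i = a_i*p_{i-1} + p_{i-2}, q_i = a_i*q_{i-1} + q_{i-2} with p_{-2}=0, p_{-1}=1, q_{-2}=1, q_{-1}=0:
  i=0: a_0=2, p_0 = 2*1 + 0 = 2, q_0 = 2*0 + 1 = 1.
  i=1: a_1=1, p_1 = 1*2 + 1 = 3, q_1 = 1*1 + 0 = 1.
  i=2: a_2=3, p_2 = 3*3 + 2 = 11, q_2 = 3*1 + 1 = 4.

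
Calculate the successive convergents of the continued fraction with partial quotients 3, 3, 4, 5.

3/1, 10/3, 43/13, 225/68

Using the convergent recurrence p_i = a_i*p_{i-1} + p_{i-2}, q_i = a_i*q_{i-1} + q_{i-2} with p_{-2}=0, p_{-1}=1, q_{-2}=1, q_{-1}=0:
  i=0: a_0=3, p_0 = 3*1 + 0 = 3, q_0 = 3*0 + 1 = 1.
  i=1: a_1=3, p_1 = 3*3 + 1 = 10, q_1 = 3*1 + 0 = 3.
  i=2: a_2=4, p_2 = 4*10 + 3 = 43, q_2 = 4*3 + 1 = 13.
  i=3: a_3=5, p_3 = 5*43 + 10 = 225, q_3 = 5*13 + 3 = 68.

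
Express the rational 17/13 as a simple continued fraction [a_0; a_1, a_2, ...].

[1; 3, 4]

Run the Euclidean algorithm on 17 and 13; the successive quotients are the partial quotients a_0, a_1, ... (each step inverts the fractional part left over by the previous one):
  17 = 1*13 + 4, so a_0 = 1.
  13 = 3*4 + 1, so a_1 = 3.
  4 = 4*1 + 0, so a_2 = 4.
The remainder reaches 0 after 3 divisions, so the expansion has 3 partial quotients, read off in order.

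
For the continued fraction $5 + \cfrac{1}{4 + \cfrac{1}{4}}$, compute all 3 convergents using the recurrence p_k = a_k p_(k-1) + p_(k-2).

Using the convergent recurrence p_i = a_i*p_{i-1} + p_{i-2}, q_i = a_i*q_{i-1} + q_{i-2} with p_{-2}=0, p_{-1}=1, q_{-2}=1, q_{-1}=0:
  i=0: a_0=5, p_0 = 5*1 + 0 = 5, q_0 = 5*0 + 1 = 1.
  i=1: a_1=4, p_1 = 4*5 + 1 = 21, q_1 = 4*1 + 0 = 4.
  i=2: a_2=4, p_2 = 4*21 + 5 = 89, q_2 = 4*4 + 1 = 17.

5/1, 21/4, 89/17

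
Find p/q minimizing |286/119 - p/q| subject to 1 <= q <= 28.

Expand x = 286/119 as a continued fraction with the Euclidean algorithm:
  286 = 2*119 + 48, so a_0 = 2.
  119 = 2*48 + 23, so a_1 = 2.
  48 = 2*23 + 2, so a_2 = 2.
  23 = 11*2 + 1, so a_3 = 11.
  2 = 2*1 + 0, so a_4 = 2.
so x = [2; 2, 2, 11, 2].
Convergents (p_i = a_i*p_{i-1} + p_{i-2}, q_i = a_i*q_{i-1} + q_{i-2} with p_{-2}=0, p_{-1}=1, q_{-2}=1, q_{-1}=0), until the denominator exceeds 28:
  i=0: a_0=2, p_0 = 2*1 + 0 = 2, q_0 = 2*0 + 1 = 1.
  i=1: a_1=2, p_1 = 2*2 + 1 = 5, q_1 = 2*1 + 0 = 2.
  i=2: a_2=2, p_2 = 2*5 + 2 = 12, q_2 = 2*2 + 1 = 5.
  i=3: a_3=11, p_3 = 11*12 + 5 = 137, q_3 = 11*5 + 2 = 57.
q_3 = 57 > 28, so the last convergent with denominator <= 28 is p_2/q_2 = 12/5.
The closest fraction with denominator <= 28 is either p_2/q_2 or the intermediate fraction (k*p_2 + p_1)/(k*q_2 + q_1) with the largest k >= 1 whose denominator stays <= 28; these approach x as k grows, and every other convergent or intermediate fraction in range is farther away.
Largest k: floor((28 - q_1)/q_2) = floor((28 - 2)/5) = 5.
That gives (5*12 + 5)/(5*5 + 2) = 65/27.
Compare the errors: |x - 12/5| = |286*5 - 12*119|/(119*5) = 2/595, and |x - 65/27| = |286*27 - 65*119|/(119*27) = 13/3213.
Cross-multiplying, 2*3213 = 6426 < 7735 = 13*595, so 2/595 is smaller: the convergent 12/5 is closer to x than 65/27.

12/5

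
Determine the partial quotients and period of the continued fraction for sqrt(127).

Write x_i = (sqrt(127) + m_i)/d_i with (m_0, d_0) = (0, 1). a_0 = floor(sqrt(127)) = 11, since 11^2 = 121 <= 127 < 144 = 12^2.
Iterate m_{i+1} = d_i*a_i - m_i, d_{i+1} = (127 - m_{i+1}^2)/d_i, a_{i+1} = floor((a_0 + m_{i+1})/d_{i+1}):
  m_1 = 1*11 - 0 = 11, d_1 = (127 - 11^2)/1 = 6/1 = 6, a_1 = floor((11 + 11)/6) = 3.
  m_2 = 6*3 - 11 = 7, d_2 = (127 - 7^2)/6 = 78/6 = 13, a_2 = floor((11 + 7)/13) = 1.
  m_3 = 13*1 - 7 = 6, d_3 = (127 - 6^2)/13 = 91/13 = 7, a_3 = floor((11 + 6)/7) = 2.
  m_4 = 7*2 - 6 = 8, d_4 = (127 - 8^2)/7 = 63/7 = 9, a_4 = floor((11 + 8)/9) = 2.
  m_5 = 9*2 - 8 = 10, d_5 = (127 - 10^2)/9 = 27/9 = 3, a_5 = floor((11 + 10)/3) = 7.
  m_6 = 3*7 - 10 = 11, d_6 = (127 - 11^2)/3 = 6/3 = 2, a_6 = floor((11 + 11)/2) = 11.
  m_7 = 2*11 - 11 = 11, d_7 = (127 - 11^2)/2 = 6/2 = 3, a_7 = floor((11 + 11)/3) = 7.
  m_8 = 3*7 - 11 = 10, d_8 = (127 - 10^2)/3 = 27/3 = 9, a_8 = floor((11 + 10)/9) = 2.
  m_9 = 9*2 - 10 = 8, d_9 = (127 - 8^2)/9 = 63/9 = 7, a_9 = floor((11 + 8)/7) = 2.
  m_10 = 7*2 - 8 = 6, d_10 = (127 - 6^2)/7 = 91/7 = 13, a_10 = floor((11 + 6)/13) = 1.
  m_11 = 13*1 - 6 = 7, d_11 = (127 - 7^2)/13 = 78/13 = 6, a_11 = floor((11 + 7)/6) = 3.
  m_12 = 6*3 - 7 = 11, d_12 = (127 - 11^2)/6 = 6/6 = 1, a_12 = floor((11 + 11)/1) = 22.
  m_13 = 1*22 - 11 = 11, d_13 = (127 - 11^2)/1 = 6/1 = 6: (m_13, d_13) = (m_1, d_1) = (11, 6), so from here the quotients repeat a_1, ..., a_12; the period length is 12.
Hence the expansion of sqrt(127) is a_0 = 11 followed by the repeating block 3, 1, 2, 2, 7, 11, 7, 2, 2, 1, 3, 22 (period 12).

[11; (3, 1, 2, 2, 7, 11, 7, 2, 2, 1, 3, 22)]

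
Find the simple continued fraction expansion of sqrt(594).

Write x_i = (sqrt(594) + m_i)/d_i with (m_0, d_0) = (0, 1). a_0 = floor(sqrt(594)) = 24, since 24^2 = 576 <= 594 < 625 = 25^2.
Iterate m_{i+1} = d_i*a_i - m_i, d_{i+1} = (594 - m_{i+1}^2)/d_i, a_{i+1} = floor((a_0 + m_{i+1})/d_{i+1}):
  m_1 = 1*24 - 0 = 24, d_1 = (594 - 24^2)/1 = 18/1 = 18, a_1 = floor((24 + 24)/18) = 2.
  m_2 = 18*2 - 24 = 12, d_2 = (594 - 12^2)/18 = 450/18 = 25, a_2 = floor((24 + 12)/25) = 1.
  m_3 = 25*1 - 12 = 13, d_3 = (594 - 13^2)/25 = 425/25 = 17, a_3 = floor((24 + 13)/17) = 2.
  m_4 = 17*2 - 13 = 21, d_4 = (594 - 21^2)/17 = 153/17 = 9, a_4 = floor((24 + 21)/9) = 5.
  m_5 = 9*5 - 21 = 24, d_5 = (594 - 24^2)/9 = 18/9 = 2, a_5 = floor((24 + 24)/2) = 24.
  m_6 = 2*24 - 24 = 24, d_6 = (594 - 24^2)/2 = 18/2 = 9, a_6 = floor((24 + 24)/9) = 5.
  m_7 = 9*5 - 24 = 21, d_7 = (594 - 21^2)/9 = 153/9 = 17, a_7 = floor((24 + 21)/17) = 2.
  m_8 = 17*2 - 21 = 13, d_8 = (594 - 13^2)/17 = 425/17 = 25, a_8 = floor((24 + 13)/25) = 1.
  m_9 = 25*1 - 13 = 12, d_9 = (594 - 12^2)/25 = 450/25 = 18, a_9 = floor((24 + 12)/18) = 2.
  m_10 = 18*2 - 12 = 24, d_10 = (594 - 24^2)/18 = 18/18 = 1, a_10 = floor((24 + 24)/1) = 48.
  m_11 = 1*48 - 24 = 24, d_11 = (594 - 24^2)/1 = 18/1 = 18: (m_11, d_11) = (m_1, d_1) = (24, 18), so from here the quotients repeat a_1, ..., a_10; the period length is 10.
Hence the expansion of sqrt(594) is a_0 = 24 followed by the repeating block 2, 1, 2, 5, 24, 5, 2, 1, 2, 48 (period 10).

[24; (2, 1, 2, 5, 24, 5, 2, 1, 2, 48)]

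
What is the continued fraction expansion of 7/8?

Run the Euclidean algorithm on 7 and 8; the successive quotients are the partial quotients a_0, a_1, ... (each step inverts the fractional part left over by the previous one):
  7 = 0*8 + 7, so a_0 = 0.
  8 = 1*7 + 1, so a_1 = 1.
  7 = 7*1 + 0, so a_2 = 7.
The remainder reaches 0 after 3 divisions, so the expansion has 3 partial quotients, read off in order.

[0; 1, 7]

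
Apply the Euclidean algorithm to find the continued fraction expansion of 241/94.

[2; 1, 1, 3, 2, 2, 2]

Run the Euclidean algorithm on 241 and 94; the successive quotients are the partial quotients a_0, a_1, ... (each step inverts the fractional part left over by the previous one):
  241 = 2*94 + 53, so a_0 = 2.
  94 = 1*53 + 41, so a_1 = 1.
  53 = 1*41 + 12, so a_2 = 1.
  41 = 3*12 + 5, so a_3 = 3.
  12 = 2*5 + 2, so a_4 = 2.
  5 = 2*2 + 1, so a_5 = 2.
  2 = 2*1 + 0, so a_6 = 2.
The remainder reaches 0 after 7 divisions, so the expansion has 7 partial quotients, read off in order.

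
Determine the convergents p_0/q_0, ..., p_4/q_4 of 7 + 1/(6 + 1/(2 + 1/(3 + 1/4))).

Using the convergent recurrence p_i = a_i*p_{i-1} + p_{i-2}, q_i = a_i*q_{i-1} + q_{i-2} with p_{-2}=0, p_{-1}=1, q_{-2}=1, q_{-1}=0:
  i=0: a_0=7, p_0 = 7*1 + 0 = 7, q_0 = 7*0 + 1 = 1.
  i=1: a_1=6, p_1 = 6*7 + 1 = 43, q_1 = 6*1 + 0 = 6.
  i=2: a_2=2, p_2 = 2*43 + 7 = 93, q_2 = 2*6 + 1 = 13.
  i=3: a_3=3, p_3 = 3*93 + 43 = 322, q_3 = 3*13 + 6 = 45.
  i=4: a_4=4, p_4 = 4*322 + 93 = 1381, q_4 = 4*45 + 13 = 193.

7/1, 43/6, 93/13, 322/45, 1381/193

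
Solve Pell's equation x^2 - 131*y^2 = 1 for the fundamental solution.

First expand sqrt(131) as a continued fraction. With x_i = (sqrt(131) + m_i)/d_i and (m_0, d_0) = (0, 1): a_0 = floor(sqrt(131)) = 11, since 11^2 = 121 <= 131 < 144 = 12^2.
Iterate m_{i+1} = d_i*a_i - m_i, d_{i+1} = (131 - m_{i+1}^2)/d_i, a_{i+1} = floor((a_0 + m_{i+1})/d_{i+1}):
  m_1 = 1*11 - 0 = 11, d_1 = (131 - 11^2)/1 = 10/1 = 10, a_1 = floor((11 + 11)/10) = 2.
  m_2 = 10*2 - 11 = 9, d_2 = (131 - 9^2)/10 = 50/10 = 5, a_2 = floor((11 + 9)/5) = 4.
  m_3 = 5*4 - 9 = 11, d_3 = (131 - 11^2)/5 = 10/5 = 2, a_3 = floor((11 + 11)/2) = 11.
  m_4 = 2*11 - 11 = 11, d_4 = (131 - 11^2)/2 = 10/2 = 5, a_4 = floor((11 + 11)/5) = 4.
  m_5 = 5*4 - 11 = 9, d_5 = (131 - 9^2)/5 = 50/5 = 10, a_5 = floor((11 + 9)/10) = 2.
  m_6 = 10*2 - 9 = 11, d_6 = (131 - 11^2)/10 = 10/10 = 1, a_6 = floor((11 + 11)/1) = 22.
  m_7 = 1*22 - 11 = 11, d_7 = (131 - 11^2)/1 = 10/1 = 10: (m_7, d_7) = (m_1, d_1) = (11, 10), so from here the quotients repeat a_1, ..., a_6; the period length is 6.
So sqrt(131) = [11; (2, 4, 11, 4, 2, 22)] with period length k = 6.
k is even, so the fundamental solution of x^2 - 131y^2 = 1 is (p_{k-1}, q_{k-1}) = (p_5, q_5); compute convergents through index 5.
Convergents (p_i = a_i*p_{i-1} + p_{i-2}, q_i = a_i*q_{i-1} + q_{i-2} with p_{-2}=0, p_{-1}=1, q_{-2}=1, q_{-1}=0):
  i=0: a_0=11, p_0 = 11*1 + 0 = 11, q_0 = 11*0 + 1 = 1.
  i=1: a_1=2, p_1 = 2*11 + 1 = 23, q_1 = 2*1 + 0 = 2.
  i=2: a_2=4, p_2 = 4*23 + 11 = 103, q_2 = 4*2 + 1 = 9.
  i=3: a_3=11, p_3 = 11*103 + 23 = 1156, q_3 = 11*9 + 2 = 101.
  i=4: a_4=4, p_4 = 4*1156 + 103 = 4727, q_4 = 4*101 + 9 = 413.
  i=5: a_5=2, p_5 = 2*4727 + 1156 = 10610, q_5 = 2*413 + 101 = 927.
Check: 10610^2 - 131*927^2 = 112572100 - 112572099 = 1, so (x, y) = (10610, 927) solves the equation, and by the theorem it is the least positive solution.

(x, y) = (10610, 927)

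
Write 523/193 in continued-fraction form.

[2; 1, 2, 2, 4, 6]

Run the Euclidean algorithm on 523 and 193; the successive quotients are the partial quotients a_0, a_1, ... (each step inverts the fractional part left over by the previous one):
  523 = 2*193 + 137, so a_0 = 2.
  193 = 1*137 + 56, so a_1 = 1.
  137 = 2*56 + 25, so a_2 = 2.
  56 = 2*25 + 6, so a_3 = 2.
  25 = 4*6 + 1, so a_4 = 4.
  6 = 6*1 + 0, so a_5 = 6.
The remainder reaches 0 after 6 divisions, so the expansion has 6 partial quotients, read off in order.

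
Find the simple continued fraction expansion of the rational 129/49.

Run the Euclidean algorithm on 129 and 49; the successive quotients are the partial quotients a_0, a_1, ... (each step inverts the fractional part left over by the previous one):
  129 = 2*49 + 31, so a_0 = 2.
  49 = 1*31 + 18, so a_1 = 1.
  31 = 1*18 + 13, so a_2 = 1.
  18 = 1*13 + 5, so a_3 = 1.
  13 = 2*5 + 3, so a_4 = 2.
  5 = 1*3 + 2, so a_5 = 1.
  3 = 1*2 + 1, so a_6 = 1.
  2 = 2*1 + 0, so a_7 = 2.
The remainder reaches 0 after 8 divisions, so the expansion has 8 partial quotients, read off in order.

[2; 1, 1, 1, 2, 1, 1, 2]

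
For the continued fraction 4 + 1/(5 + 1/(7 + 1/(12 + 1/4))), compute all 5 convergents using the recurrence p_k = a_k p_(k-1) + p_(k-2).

Using the convergent recurrence p_i = a_i*p_{i-1} + p_{i-2}, q_i = a_i*q_{i-1} + q_{i-2} with p_{-2}=0, p_{-1}=1, q_{-2}=1, q_{-1}=0:
  i=0: a_0=4, p_0 = 4*1 + 0 = 4, q_0 = 4*0 + 1 = 1.
  i=1: a_1=5, p_1 = 5*4 + 1 = 21, q_1 = 5*1 + 0 = 5.
  i=2: a_2=7, p_2 = 7*21 + 4 = 151, q_2 = 7*5 + 1 = 36.
  i=3: a_3=12, p_3 = 12*151 + 21 = 1833, q_3 = 12*36 + 5 = 437.
  i=4: a_4=4, p_4 = 4*1833 + 151 = 7483, q_4 = 4*437 + 36 = 1784.

4/1, 21/5, 151/36, 1833/437, 7483/1784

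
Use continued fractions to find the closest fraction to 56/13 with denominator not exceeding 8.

Expand x = 56/13 as a continued fraction with the Euclidean algorithm:
  56 = 4*13 + 4, so a_0 = 4.
  13 = 3*4 + 1, so a_1 = 3.
  4 = 4*1 + 0, so a_2 = 4.
so x = [4; 3, 4].
Convergents (p_i = a_i*p_{i-1} + p_{i-2}, q_i = a_i*q_{i-1} + q_{i-2} with p_{-2}=0, p_{-1}=1, q_{-2}=1, q_{-1}=0), until the denominator exceeds 8:
  i=0: a_0=4, p_0 = 4*1 + 0 = 4, q_0 = 4*0 + 1 = 1.
  i=1: a_1=3, p_1 = 3*4 + 1 = 13, q_1 = 3*1 + 0 = 3.
  i=2: a_2=4, p_2 = 4*13 + 4 = 56, q_2 = 4*3 + 1 = 13.
q_2 = 13 > 8, so the last convergent with denominator <= 8 is p_1/q_1 = 13/3.
The closest fraction with denominator <= 8 is either p_1/q_1 or the intermediate fraction (k*p_1 + p_0)/(k*q_1 + q_0) with the largest k >= 1 whose denominator stays <= 8; these approach x as k grows, and every other convergent or intermediate fraction in range is farther away.
Largest k: floor((8 - q_0)/q_1) = floor((8 - 1)/3) = 2.
That gives (2*13 + 4)/(2*3 + 1) = 30/7.
Compare the errors: |x - 13/3| = |56*3 - 13*13|/(13*3) = 1/39, and |x - 30/7| = |56*7 - 30*13|/(13*7) = 2/91.
Cross-multiplying, 2*39 = 78 < 91 = 1*91, so 2/91 is smaller: the intermediate fraction 30/7 is closer to x than 13/3.

30/7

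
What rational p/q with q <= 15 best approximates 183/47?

Expand x = 183/47 as a continued fraction with the Euclidean algorithm:
  183 = 3*47 + 42, so a_0 = 3.
  47 = 1*42 + 5, so a_1 = 1.
  42 = 8*5 + 2, so a_2 = 8.
  5 = 2*2 + 1, so a_3 = 2.
  2 = 2*1 + 0, so a_4 = 2.
so x = [3; 1, 8, 2, 2].
Convergents (p_i = a_i*p_{i-1} + p_{i-2}, q_i = a_i*q_{i-1} + q_{i-2} with p_{-2}=0, p_{-1}=1, q_{-2}=1, q_{-1}=0), until the denominator exceeds 15:
  i=0: a_0=3, p_0 = 3*1 + 0 = 3, q_0 = 3*0 + 1 = 1.
  i=1: a_1=1, p_1 = 1*3 + 1 = 4, q_1 = 1*1 + 0 = 1.
  i=2: a_2=8, p_2 = 8*4 + 3 = 35, q_2 = 8*1 + 1 = 9.
  i=3: a_3=2, p_3 = 2*35 + 4 = 74, q_3 = 2*9 + 1 = 19.
q_3 = 19 > 15, so the last convergent with denominator <= 15 is p_2/q_2 = 35/9.
The closest fraction with denominator <= 15 is either p_2/q_2 or the intermediate fraction (k*p_2 + p_1)/(k*q_2 + q_1) with the largest k >= 1 whose denominator stays <= 15; these approach x as k grows, and every other convergent or intermediate fraction in range is farther away.
Largest k: floor((15 - q_1)/q_2) = floor((15 - 1)/9) = 1.
That gives (1*35 + 4)/(1*9 + 1) = 39/10.
Compare the errors: |x - 35/9| = |183*9 - 35*47|/(47*9) = 2/423, and |x - 39/10| = |183*10 - 39*47|/(47*10) = 3/470.
Cross-multiplying, 2*470 = 940 < 1269 = 3*423, so 2/423 is smaller: the convergent 35/9 is closer to x than 39/10.

35/9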